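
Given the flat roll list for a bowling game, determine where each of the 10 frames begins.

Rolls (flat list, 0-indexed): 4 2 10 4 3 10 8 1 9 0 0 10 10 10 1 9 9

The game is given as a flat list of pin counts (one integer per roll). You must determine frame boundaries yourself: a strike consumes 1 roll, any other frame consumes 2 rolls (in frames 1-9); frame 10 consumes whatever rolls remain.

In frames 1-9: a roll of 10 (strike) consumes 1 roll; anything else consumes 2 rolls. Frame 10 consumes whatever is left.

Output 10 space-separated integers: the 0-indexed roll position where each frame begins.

Frame 1 starts at roll index 0: rolls=4,2 (sum=6), consumes 2 rolls
Frame 2 starts at roll index 2: roll=10 (strike), consumes 1 roll
Frame 3 starts at roll index 3: rolls=4,3 (sum=7), consumes 2 rolls
Frame 4 starts at roll index 5: roll=10 (strike), consumes 1 roll
Frame 5 starts at roll index 6: rolls=8,1 (sum=9), consumes 2 rolls
Frame 6 starts at roll index 8: rolls=9,0 (sum=9), consumes 2 rolls
Frame 7 starts at roll index 10: rolls=0,10 (sum=10), consumes 2 rolls
Frame 8 starts at roll index 12: roll=10 (strike), consumes 1 roll
Frame 9 starts at roll index 13: roll=10 (strike), consumes 1 roll
Frame 10 starts at roll index 14: 3 remaining rolls

Answer: 0 2 3 5 6 8 10 12 13 14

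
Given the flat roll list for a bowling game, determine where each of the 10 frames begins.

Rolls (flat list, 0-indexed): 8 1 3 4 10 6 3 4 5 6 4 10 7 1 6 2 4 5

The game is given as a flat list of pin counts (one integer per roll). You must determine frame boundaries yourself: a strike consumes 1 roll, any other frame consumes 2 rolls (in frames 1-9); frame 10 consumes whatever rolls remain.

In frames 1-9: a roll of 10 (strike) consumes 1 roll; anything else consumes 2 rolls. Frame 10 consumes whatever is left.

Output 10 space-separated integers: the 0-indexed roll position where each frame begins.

Answer: 0 2 4 5 7 9 11 12 14 16

Derivation:
Frame 1 starts at roll index 0: rolls=8,1 (sum=9), consumes 2 rolls
Frame 2 starts at roll index 2: rolls=3,4 (sum=7), consumes 2 rolls
Frame 3 starts at roll index 4: roll=10 (strike), consumes 1 roll
Frame 4 starts at roll index 5: rolls=6,3 (sum=9), consumes 2 rolls
Frame 5 starts at roll index 7: rolls=4,5 (sum=9), consumes 2 rolls
Frame 6 starts at roll index 9: rolls=6,4 (sum=10), consumes 2 rolls
Frame 7 starts at roll index 11: roll=10 (strike), consumes 1 roll
Frame 8 starts at roll index 12: rolls=7,1 (sum=8), consumes 2 rolls
Frame 9 starts at roll index 14: rolls=6,2 (sum=8), consumes 2 rolls
Frame 10 starts at roll index 16: 2 remaining rolls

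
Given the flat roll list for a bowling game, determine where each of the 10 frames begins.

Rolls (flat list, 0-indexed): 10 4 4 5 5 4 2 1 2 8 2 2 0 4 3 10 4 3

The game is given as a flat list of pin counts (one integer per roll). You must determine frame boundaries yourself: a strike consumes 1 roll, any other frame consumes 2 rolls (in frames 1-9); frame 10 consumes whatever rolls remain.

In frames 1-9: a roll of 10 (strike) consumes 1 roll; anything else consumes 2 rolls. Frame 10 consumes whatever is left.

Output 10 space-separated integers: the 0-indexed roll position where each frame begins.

Answer: 0 1 3 5 7 9 11 13 15 16

Derivation:
Frame 1 starts at roll index 0: roll=10 (strike), consumes 1 roll
Frame 2 starts at roll index 1: rolls=4,4 (sum=8), consumes 2 rolls
Frame 3 starts at roll index 3: rolls=5,5 (sum=10), consumes 2 rolls
Frame 4 starts at roll index 5: rolls=4,2 (sum=6), consumes 2 rolls
Frame 5 starts at roll index 7: rolls=1,2 (sum=3), consumes 2 rolls
Frame 6 starts at roll index 9: rolls=8,2 (sum=10), consumes 2 rolls
Frame 7 starts at roll index 11: rolls=2,0 (sum=2), consumes 2 rolls
Frame 8 starts at roll index 13: rolls=4,3 (sum=7), consumes 2 rolls
Frame 9 starts at roll index 15: roll=10 (strike), consumes 1 roll
Frame 10 starts at roll index 16: 2 remaining rolls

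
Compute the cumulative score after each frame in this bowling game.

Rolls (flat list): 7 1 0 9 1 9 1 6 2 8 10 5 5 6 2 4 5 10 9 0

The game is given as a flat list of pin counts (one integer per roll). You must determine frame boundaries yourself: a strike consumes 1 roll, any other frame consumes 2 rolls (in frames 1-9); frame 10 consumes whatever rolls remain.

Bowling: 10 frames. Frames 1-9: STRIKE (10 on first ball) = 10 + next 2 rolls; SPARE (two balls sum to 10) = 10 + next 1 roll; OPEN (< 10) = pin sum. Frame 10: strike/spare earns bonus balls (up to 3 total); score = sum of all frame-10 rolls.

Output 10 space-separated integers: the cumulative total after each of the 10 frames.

Frame 1: OPEN (7+1=8). Cumulative: 8
Frame 2: OPEN (0+9=9). Cumulative: 17
Frame 3: SPARE (1+9=10). 10 + next roll (1) = 11. Cumulative: 28
Frame 4: OPEN (1+6=7). Cumulative: 35
Frame 5: SPARE (2+8=10). 10 + next roll (10) = 20. Cumulative: 55
Frame 6: STRIKE. 10 + next two rolls (5+5) = 20. Cumulative: 75
Frame 7: SPARE (5+5=10). 10 + next roll (6) = 16. Cumulative: 91
Frame 8: OPEN (6+2=8). Cumulative: 99
Frame 9: OPEN (4+5=9). Cumulative: 108
Frame 10: STRIKE. Sum of all frame-10 rolls (10+9+0) = 19. Cumulative: 127

Answer: 8 17 28 35 55 75 91 99 108 127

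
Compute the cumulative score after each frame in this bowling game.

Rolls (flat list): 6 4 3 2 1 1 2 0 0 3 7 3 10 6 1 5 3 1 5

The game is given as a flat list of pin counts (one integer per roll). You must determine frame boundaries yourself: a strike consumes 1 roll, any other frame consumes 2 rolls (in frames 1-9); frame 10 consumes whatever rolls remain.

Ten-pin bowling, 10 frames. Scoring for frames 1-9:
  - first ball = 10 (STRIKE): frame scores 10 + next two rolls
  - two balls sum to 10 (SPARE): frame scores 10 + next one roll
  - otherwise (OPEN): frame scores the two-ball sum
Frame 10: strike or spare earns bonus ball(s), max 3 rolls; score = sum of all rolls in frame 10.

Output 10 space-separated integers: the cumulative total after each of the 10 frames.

Answer: 13 18 20 22 25 45 62 69 77 83

Derivation:
Frame 1: SPARE (6+4=10). 10 + next roll (3) = 13. Cumulative: 13
Frame 2: OPEN (3+2=5). Cumulative: 18
Frame 3: OPEN (1+1=2). Cumulative: 20
Frame 4: OPEN (2+0=2). Cumulative: 22
Frame 5: OPEN (0+3=3). Cumulative: 25
Frame 6: SPARE (7+3=10). 10 + next roll (10) = 20. Cumulative: 45
Frame 7: STRIKE. 10 + next two rolls (6+1) = 17. Cumulative: 62
Frame 8: OPEN (6+1=7). Cumulative: 69
Frame 9: OPEN (5+3=8). Cumulative: 77
Frame 10: OPEN. Sum of all frame-10 rolls (1+5) = 6. Cumulative: 83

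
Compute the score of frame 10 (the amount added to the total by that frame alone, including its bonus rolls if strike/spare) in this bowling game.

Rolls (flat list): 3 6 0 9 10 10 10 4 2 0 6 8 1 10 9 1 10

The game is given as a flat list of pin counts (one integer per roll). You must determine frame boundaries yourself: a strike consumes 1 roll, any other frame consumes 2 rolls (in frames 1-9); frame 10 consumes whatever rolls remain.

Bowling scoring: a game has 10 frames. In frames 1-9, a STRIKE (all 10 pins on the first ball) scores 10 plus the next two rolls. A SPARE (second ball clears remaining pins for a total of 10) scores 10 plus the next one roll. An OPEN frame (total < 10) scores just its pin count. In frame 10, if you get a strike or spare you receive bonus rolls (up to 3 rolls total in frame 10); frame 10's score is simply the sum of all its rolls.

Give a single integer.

Frame 1: OPEN (3+6=9). Cumulative: 9
Frame 2: OPEN (0+9=9). Cumulative: 18
Frame 3: STRIKE. 10 + next two rolls (10+10) = 30. Cumulative: 48
Frame 4: STRIKE. 10 + next two rolls (10+4) = 24. Cumulative: 72
Frame 5: STRIKE. 10 + next two rolls (4+2) = 16. Cumulative: 88
Frame 6: OPEN (4+2=6). Cumulative: 94
Frame 7: OPEN (0+6=6). Cumulative: 100
Frame 8: OPEN (8+1=9). Cumulative: 109
Frame 9: STRIKE. 10 + next two rolls (9+1) = 20. Cumulative: 129
Frame 10: SPARE. Sum of all frame-10 rolls (9+1+10) = 20. Cumulative: 149

Answer: 20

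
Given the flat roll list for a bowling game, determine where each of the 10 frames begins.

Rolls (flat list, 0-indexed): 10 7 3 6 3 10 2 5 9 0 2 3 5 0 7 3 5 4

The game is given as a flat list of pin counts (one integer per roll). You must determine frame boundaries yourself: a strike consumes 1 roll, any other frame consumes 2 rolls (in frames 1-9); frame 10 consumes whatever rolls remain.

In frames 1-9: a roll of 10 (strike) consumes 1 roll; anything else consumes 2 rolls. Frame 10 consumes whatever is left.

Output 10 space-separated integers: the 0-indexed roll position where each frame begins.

Frame 1 starts at roll index 0: roll=10 (strike), consumes 1 roll
Frame 2 starts at roll index 1: rolls=7,3 (sum=10), consumes 2 rolls
Frame 3 starts at roll index 3: rolls=6,3 (sum=9), consumes 2 rolls
Frame 4 starts at roll index 5: roll=10 (strike), consumes 1 roll
Frame 5 starts at roll index 6: rolls=2,5 (sum=7), consumes 2 rolls
Frame 6 starts at roll index 8: rolls=9,0 (sum=9), consumes 2 rolls
Frame 7 starts at roll index 10: rolls=2,3 (sum=5), consumes 2 rolls
Frame 8 starts at roll index 12: rolls=5,0 (sum=5), consumes 2 rolls
Frame 9 starts at roll index 14: rolls=7,3 (sum=10), consumes 2 rolls
Frame 10 starts at roll index 16: 2 remaining rolls

Answer: 0 1 3 5 6 8 10 12 14 16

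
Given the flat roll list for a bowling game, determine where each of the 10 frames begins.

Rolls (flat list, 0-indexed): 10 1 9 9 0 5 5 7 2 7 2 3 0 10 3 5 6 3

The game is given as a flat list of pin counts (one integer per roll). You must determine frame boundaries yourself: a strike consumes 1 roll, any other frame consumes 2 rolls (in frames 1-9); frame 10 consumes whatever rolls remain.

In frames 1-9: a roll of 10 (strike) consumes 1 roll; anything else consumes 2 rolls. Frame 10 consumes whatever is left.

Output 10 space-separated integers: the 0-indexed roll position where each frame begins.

Frame 1 starts at roll index 0: roll=10 (strike), consumes 1 roll
Frame 2 starts at roll index 1: rolls=1,9 (sum=10), consumes 2 rolls
Frame 3 starts at roll index 3: rolls=9,0 (sum=9), consumes 2 rolls
Frame 4 starts at roll index 5: rolls=5,5 (sum=10), consumes 2 rolls
Frame 5 starts at roll index 7: rolls=7,2 (sum=9), consumes 2 rolls
Frame 6 starts at roll index 9: rolls=7,2 (sum=9), consumes 2 rolls
Frame 7 starts at roll index 11: rolls=3,0 (sum=3), consumes 2 rolls
Frame 8 starts at roll index 13: roll=10 (strike), consumes 1 roll
Frame 9 starts at roll index 14: rolls=3,5 (sum=8), consumes 2 rolls
Frame 10 starts at roll index 16: 2 remaining rolls

Answer: 0 1 3 5 7 9 11 13 14 16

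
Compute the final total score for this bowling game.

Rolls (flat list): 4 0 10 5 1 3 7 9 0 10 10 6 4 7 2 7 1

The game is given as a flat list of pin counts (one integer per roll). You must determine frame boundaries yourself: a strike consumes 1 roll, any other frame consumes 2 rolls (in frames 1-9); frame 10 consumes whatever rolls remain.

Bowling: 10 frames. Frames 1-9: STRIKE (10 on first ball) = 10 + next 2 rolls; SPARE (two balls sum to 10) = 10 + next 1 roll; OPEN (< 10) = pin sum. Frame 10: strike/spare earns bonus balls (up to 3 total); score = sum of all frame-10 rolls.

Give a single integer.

Answer: 134

Derivation:
Frame 1: OPEN (4+0=4). Cumulative: 4
Frame 2: STRIKE. 10 + next two rolls (5+1) = 16. Cumulative: 20
Frame 3: OPEN (5+1=6). Cumulative: 26
Frame 4: SPARE (3+7=10). 10 + next roll (9) = 19. Cumulative: 45
Frame 5: OPEN (9+0=9). Cumulative: 54
Frame 6: STRIKE. 10 + next two rolls (10+6) = 26. Cumulative: 80
Frame 7: STRIKE. 10 + next two rolls (6+4) = 20. Cumulative: 100
Frame 8: SPARE (6+4=10). 10 + next roll (7) = 17. Cumulative: 117
Frame 9: OPEN (7+2=9). Cumulative: 126
Frame 10: OPEN. Sum of all frame-10 rolls (7+1) = 8. Cumulative: 134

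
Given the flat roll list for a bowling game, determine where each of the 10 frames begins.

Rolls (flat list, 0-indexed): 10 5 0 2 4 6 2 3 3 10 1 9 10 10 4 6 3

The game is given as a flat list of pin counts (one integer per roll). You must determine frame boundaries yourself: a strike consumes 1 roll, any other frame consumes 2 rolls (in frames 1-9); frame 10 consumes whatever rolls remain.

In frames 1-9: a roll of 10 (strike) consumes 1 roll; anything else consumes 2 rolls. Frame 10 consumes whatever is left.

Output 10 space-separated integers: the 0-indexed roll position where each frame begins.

Frame 1 starts at roll index 0: roll=10 (strike), consumes 1 roll
Frame 2 starts at roll index 1: rolls=5,0 (sum=5), consumes 2 rolls
Frame 3 starts at roll index 3: rolls=2,4 (sum=6), consumes 2 rolls
Frame 4 starts at roll index 5: rolls=6,2 (sum=8), consumes 2 rolls
Frame 5 starts at roll index 7: rolls=3,3 (sum=6), consumes 2 rolls
Frame 6 starts at roll index 9: roll=10 (strike), consumes 1 roll
Frame 7 starts at roll index 10: rolls=1,9 (sum=10), consumes 2 rolls
Frame 8 starts at roll index 12: roll=10 (strike), consumes 1 roll
Frame 9 starts at roll index 13: roll=10 (strike), consumes 1 roll
Frame 10 starts at roll index 14: 3 remaining rolls

Answer: 0 1 3 5 7 9 10 12 13 14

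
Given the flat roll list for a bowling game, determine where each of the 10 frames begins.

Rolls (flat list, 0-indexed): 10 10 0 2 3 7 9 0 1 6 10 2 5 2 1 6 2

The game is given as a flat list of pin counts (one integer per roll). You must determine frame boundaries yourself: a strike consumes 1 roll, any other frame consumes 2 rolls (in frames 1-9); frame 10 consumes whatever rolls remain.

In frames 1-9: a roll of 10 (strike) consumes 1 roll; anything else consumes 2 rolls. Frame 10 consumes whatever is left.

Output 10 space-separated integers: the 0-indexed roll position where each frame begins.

Frame 1 starts at roll index 0: roll=10 (strike), consumes 1 roll
Frame 2 starts at roll index 1: roll=10 (strike), consumes 1 roll
Frame 3 starts at roll index 2: rolls=0,2 (sum=2), consumes 2 rolls
Frame 4 starts at roll index 4: rolls=3,7 (sum=10), consumes 2 rolls
Frame 5 starts at roll index 6: rolls=9,0 (sum=9), consumes 2 rolls
Frame 6 starts at roll index 8: rolls=1,6 (sum=7), consumes 2 rolls
Frame 7 starts at roll index 10: roll=10 (strike), consumes 1 roll
Frame 8 starts at roll index 11: rolls=2,5 (sum=7), consumes 2 rolls
Frame 9 starts at roll index 13: rolls=2,1 (sum=3), consumes 2 rolls
Frame 10 starts at roll index 15: 2 remaining rolls

Answer: 0 1 2 4 6 8 10 11 13 15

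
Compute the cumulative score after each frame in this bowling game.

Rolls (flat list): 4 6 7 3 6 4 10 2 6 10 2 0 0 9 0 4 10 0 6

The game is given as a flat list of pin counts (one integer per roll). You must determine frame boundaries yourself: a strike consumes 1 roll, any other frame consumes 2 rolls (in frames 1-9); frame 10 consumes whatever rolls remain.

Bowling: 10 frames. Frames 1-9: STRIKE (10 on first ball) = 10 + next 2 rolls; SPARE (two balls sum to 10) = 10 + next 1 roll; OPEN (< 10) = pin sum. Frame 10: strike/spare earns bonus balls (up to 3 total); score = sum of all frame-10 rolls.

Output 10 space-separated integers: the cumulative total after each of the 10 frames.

Answer: 17 33 53 71 79 91 93 102 106 122

Derivation:
Frame 1: SPARE (4+6=10). 10 + next roll (7) = 17. Cumulative: 17
Frame 2: SPARE (7+3=10). 10 + next roll (6) = 16. Cumulative: 33
Frame 3: SPARE (6+4=10). 10 + next roll (10) = 20. Cumulative: 53
Frame 4: STRIKE. 10 + next two rolls (2+6) = 18. Cumulative: 71
Frame 5: OPEN (2+6=8). Cumulative: 79
Frame 6: STRIKE. 10 + next two rolls (2+0) = 12. Cumulative: 91
Frame 7: OPEN (2+0=2). Cumulative: 93
Frame 8: OPEN (0+9=9). Cumulative: 102
Frame 9: OPEN (0+4=4). Cumulative: 106
Frame 10: STRIKE. Sum of all frame-10 rolls (10+0+6) = 16. Cumulative: 122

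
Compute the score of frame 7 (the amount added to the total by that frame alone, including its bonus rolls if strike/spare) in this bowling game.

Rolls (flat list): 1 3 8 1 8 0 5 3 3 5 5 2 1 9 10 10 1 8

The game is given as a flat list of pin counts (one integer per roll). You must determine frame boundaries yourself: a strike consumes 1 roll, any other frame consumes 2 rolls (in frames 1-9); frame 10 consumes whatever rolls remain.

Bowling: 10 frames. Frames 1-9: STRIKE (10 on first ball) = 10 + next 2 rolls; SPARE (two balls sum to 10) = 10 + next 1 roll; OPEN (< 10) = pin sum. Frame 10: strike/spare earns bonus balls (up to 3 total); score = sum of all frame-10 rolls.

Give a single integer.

Frame 1: OPEN (1+3=4). Cumulative: 4
Frame 2: OPEN (8+1=9). Cumulative: 13
Frame 3: OPEN (8+0=8). Cumulative: 21
Frame 4: OPEN (5+3=8). Cumulative: 29
Frame 5: OPEN (3+5=8). Cumulative: 37
Frame 6: OPEN (5+2=7). Cumulative: 44
Frame 7: SPARE (1+9=10). 10 + next roll (10) = 20. Cumulative: 64
Frame 8: STRIKE. 10 + next two rolls (10+1) = 21. Cumulative: 85
Frame 9: STRIKE. 10 + next two rolls (1+8) = 19. Cumulative: 104

Answer: 20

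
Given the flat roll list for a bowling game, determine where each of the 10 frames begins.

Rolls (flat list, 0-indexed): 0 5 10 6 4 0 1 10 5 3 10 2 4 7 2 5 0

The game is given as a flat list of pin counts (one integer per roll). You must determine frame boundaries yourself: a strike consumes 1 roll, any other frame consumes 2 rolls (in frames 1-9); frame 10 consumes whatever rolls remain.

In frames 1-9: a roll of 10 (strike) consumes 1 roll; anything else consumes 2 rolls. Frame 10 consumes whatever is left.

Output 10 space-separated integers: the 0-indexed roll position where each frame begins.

Frame 1 starts at roll index 0: rolls=0,5 (sum=5), consumes 2 rolls
Frame 2 starts at roll index 2: roll=10 (strike), consumes 1 roll
Frame 3 starts at roll index 3: rolls=6,4 (sum=10), consumes 2 rolls
Frame 4 starts at roll index 5: rolls=0,1 (sum=1), consumes 2 rolls
Frame 5 starts at roll index 7: roll=10 (strike), consumes 1 roll
Frame 6 starts at roll index 8: rolls=5,3 (sum=8), consumes 2 rolls
Frame 7 starts at roll index 10: roll=10 (strike), consumes 1 roll
Frame 8 starts at roll index 11: rolls=2,4 (sum=6), consumes 2 rolls
Frame 9 starts at roll index 13: rolls=7,2 (sum=9), consumes 2 rolls
Frame 10 starts at roll index 15: 2 remaining rolls

Answer: 0 2 3 5 7 8 10 11 13 15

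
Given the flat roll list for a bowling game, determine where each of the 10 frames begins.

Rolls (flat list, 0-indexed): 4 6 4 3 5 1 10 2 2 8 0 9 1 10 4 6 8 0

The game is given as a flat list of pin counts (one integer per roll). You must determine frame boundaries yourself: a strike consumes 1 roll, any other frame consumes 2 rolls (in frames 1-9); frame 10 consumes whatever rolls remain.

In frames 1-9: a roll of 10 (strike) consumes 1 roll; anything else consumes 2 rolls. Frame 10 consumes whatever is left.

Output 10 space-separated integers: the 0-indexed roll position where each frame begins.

Answer: 0 2 4 6 7 9 11 13 14 16

Derivation:
Frame 1 starts at roll index 0: rolls=4,6 (sum=10), consumes 2 rolls
Frame 2 starts at roll index 2: rolls=4,3 (sum=7), consumes 2 rolls
Frame 3 starts at roll index 4: rolls=5,1 (sum=6), consumes 2 rolls
Frame 4 starts at roll index 6: roll=10 (strike), consumes 1 roll
Frame 5 starts at roll index 7: rolls=2,2 (sum=4), consumes 2 rolls
Frame 6 starts at roll index 9: rolls=8,0 (sum=8), consumes 2 rolls
Frame 7 starts at roll index 11: rolls=9,1 (sum=10), consumes 2 rolls
Frame 8 starts at roll index 13: roll=10 (strike), consumes 1 roll
Frame 9 starts at roll index 14: rolls=4,6 (sum=10), consumes 2 rolls
Frame 10 starts at roll index 16: 2 remaining rolls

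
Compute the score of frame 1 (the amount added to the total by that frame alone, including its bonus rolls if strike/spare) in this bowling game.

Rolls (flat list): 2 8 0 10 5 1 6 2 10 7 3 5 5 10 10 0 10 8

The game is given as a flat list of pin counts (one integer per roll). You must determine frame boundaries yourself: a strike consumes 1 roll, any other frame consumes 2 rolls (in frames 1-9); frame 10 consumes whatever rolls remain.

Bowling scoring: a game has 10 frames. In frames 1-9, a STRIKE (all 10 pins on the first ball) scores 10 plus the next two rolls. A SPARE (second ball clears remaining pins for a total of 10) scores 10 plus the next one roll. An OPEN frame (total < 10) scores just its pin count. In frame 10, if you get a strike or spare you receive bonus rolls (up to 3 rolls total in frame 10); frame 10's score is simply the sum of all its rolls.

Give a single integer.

Frame 1: SPARE (2+8=10). 10 + next roll (0) = 10. Cumulative: 10
Frame 2: SPARE (0+10=10). 10 + next roll (5) = 15. Cumulative: 25
Frame 3: OPEN (5+1=6). Cumulative: 31

Answer: 10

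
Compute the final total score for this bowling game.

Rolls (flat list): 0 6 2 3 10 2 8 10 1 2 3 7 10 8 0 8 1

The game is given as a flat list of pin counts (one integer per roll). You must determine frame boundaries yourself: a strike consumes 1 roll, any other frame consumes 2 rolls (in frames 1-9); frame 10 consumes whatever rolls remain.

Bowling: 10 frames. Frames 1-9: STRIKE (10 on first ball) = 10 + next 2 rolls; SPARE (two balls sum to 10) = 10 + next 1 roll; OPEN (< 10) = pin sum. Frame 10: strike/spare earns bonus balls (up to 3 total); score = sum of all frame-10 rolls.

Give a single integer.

Answer: 122

Derivation:
Frame 1: OPEN (0+6=6). Cumulative: 6
Frame 2: OPEN (2+3=5). Cumulative: 11
Frame 3: STRIKE. 10 + next two rolls (2+8) = 20. Cumulative: 31
Frame 4: SPARE (2+8=10). 10 + next roll (10) = 20. Cumulative: 51
Frame 5: STRIKE. 10 + next two rolls (1+2) = 13. Cumulative: 64
Frame 6: OPEN (1+2=3). Cumulative: 67
Frame 7: SPARE (3+7=10). 10 + next roll (10) = 20. Cumulative: 87
Frame 8: STRIKE. 10 + next two rolls (8+0) = 18. Cumulative: 105
Frame 9: OPEN (8+0=8). Cumulative: 113
Frame 10: OPEN. Sum of all frame-10 rolls (8+1) = 9. Cumulative: 122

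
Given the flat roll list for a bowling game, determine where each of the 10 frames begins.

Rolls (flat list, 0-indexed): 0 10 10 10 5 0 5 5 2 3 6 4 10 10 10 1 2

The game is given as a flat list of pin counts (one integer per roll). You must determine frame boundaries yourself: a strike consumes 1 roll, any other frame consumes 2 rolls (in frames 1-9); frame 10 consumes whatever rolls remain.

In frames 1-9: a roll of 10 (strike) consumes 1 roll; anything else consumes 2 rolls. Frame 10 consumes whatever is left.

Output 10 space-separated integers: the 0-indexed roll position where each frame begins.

Frame 1 starts at roll index 0: rolls=0,10 (sum=10), consumes 2 rolls
Frame 2 starts at roll index 2: roll=10 (strike), consumes 1 roll
Frame 3 starts at roll index 3: roll=10 (strike), consumes 1 roll
Frame 4 starts at roll index 4: rolls=5,0 (sum=5), consumes 2 rolls
Frame 5 starts at roll index 6: rolls=5,5 (sum=10), consumes 2 rolls
Frame 6 starts at roll index 8: rolls=2,3 (sum=5), consumes 2 rolls
Frame 7 starts at roll index 10: rolls=6,4 (sum=10), consumes 2 rolls
Frame 8 starts at roll index 12: roll=10 (strike), consumes 1 roll
Frame 9 starts at roll index 13: roll=10 (strike), consumes 1 roll
Frame 10 starts at roll index 14: 3 remaining rolls

Answer: 0 2 3 4 6 8 10 12 13 14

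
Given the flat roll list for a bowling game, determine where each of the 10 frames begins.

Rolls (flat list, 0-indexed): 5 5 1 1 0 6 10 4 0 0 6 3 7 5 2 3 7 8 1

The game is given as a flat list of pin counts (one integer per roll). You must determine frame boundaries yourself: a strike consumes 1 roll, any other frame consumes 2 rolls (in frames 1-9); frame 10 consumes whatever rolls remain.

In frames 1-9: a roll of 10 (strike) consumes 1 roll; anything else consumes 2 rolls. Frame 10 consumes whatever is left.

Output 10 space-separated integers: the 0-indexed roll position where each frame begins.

Answer: 0 2 4 6 7 9 11 13 15 17

Derivation:
Frame 1 starts at roll index 0: rolls=5,5 (sum=10), consumes 2 rolls
Frame 2 starts at roll index 2: rolls=1,1 (sum=2), consumes 2 rolls
Frame 3 starts at roll index 4: rolls=0,6 (sum=6), consumes 2 rolls
Frame 4 starts at roll index 6: roll=10 (strike), consumes 1 roll
Frame 5 starts at roll index 7: rolls=4,0 (sum=4), consumes 2 rolls
Frame 6 starts at roll index 9: rolls=0,6 (sum=6), consumes 2 rolls
Frame 7 starts at roll index 11: rolls=3,7 (sum=10), consumes 2 rolls
Frame 8 starts at roll index 13: rolls=5,2 (sum=7), consumes 2 rolls
Frame 9 starts at roll index 15: rolls=3,7 (sum=10), consumes 2 rolls
Frame 10 starts at roll index 17: 2 remaining rolls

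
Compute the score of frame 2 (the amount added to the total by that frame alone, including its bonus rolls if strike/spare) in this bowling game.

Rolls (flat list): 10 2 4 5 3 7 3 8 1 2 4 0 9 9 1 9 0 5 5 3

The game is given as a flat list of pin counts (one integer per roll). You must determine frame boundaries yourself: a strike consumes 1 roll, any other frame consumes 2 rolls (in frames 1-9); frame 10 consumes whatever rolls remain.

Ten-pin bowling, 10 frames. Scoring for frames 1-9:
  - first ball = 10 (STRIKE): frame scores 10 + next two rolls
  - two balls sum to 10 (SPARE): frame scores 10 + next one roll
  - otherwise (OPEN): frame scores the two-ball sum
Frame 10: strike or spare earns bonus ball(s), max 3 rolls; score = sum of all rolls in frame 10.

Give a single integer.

Frame 1: STRIKE. 10 + next two rolls (2+4) = 16. Cumulative: 16
Frame 2: OPEN (2+4=6). Cumulative: 22
Frame 3: OPEN (5+3=8). Cumulative: 30
Frame 4: SPARE (7+3=10). 10 + next roll (8) = 18. Cumulative: 48

Answer: 6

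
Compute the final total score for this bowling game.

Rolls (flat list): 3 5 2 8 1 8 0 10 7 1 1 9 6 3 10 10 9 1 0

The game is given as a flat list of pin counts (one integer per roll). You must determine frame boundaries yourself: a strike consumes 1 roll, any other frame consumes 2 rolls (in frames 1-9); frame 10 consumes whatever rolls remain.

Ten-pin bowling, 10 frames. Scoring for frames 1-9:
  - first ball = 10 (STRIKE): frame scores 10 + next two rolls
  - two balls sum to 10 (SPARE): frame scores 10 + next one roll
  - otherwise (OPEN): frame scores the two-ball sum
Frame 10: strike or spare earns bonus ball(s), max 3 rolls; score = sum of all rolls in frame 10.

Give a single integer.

Answer: 137

Derivation:
Frame 1: OPEN (3+5=8). Cumulative: 8
Frame 2: SPARE (2+8=10). 10 + next roll (1) = 11. Cumulative: 19
Frame 3: OPEN (1+8=9). Cumulative: 28
Frame 4: SPARE (0+10=10). 10 + next roll (7) = 17. Cumulative: 45
Frame 5: OPEN (7+1=8). Cumulative: 53
Frame 6: SPARE (1+9=10). 10 + next roll (6) = 16. Cumulative: 69
Frame 7: OPEN (6+3=9). Cumulative: 78
Frame 8: STRIKE. 10 + next two rolls (10+9) = 29. Cumulative: 107
Frame 9: STRIKE. 10 + next two rolls (9+1) = 20. Cumulative: 127
Frame 10: SPARE. Sum of all frame-10 rolls (9+1+0) = 10. Cumulative: 137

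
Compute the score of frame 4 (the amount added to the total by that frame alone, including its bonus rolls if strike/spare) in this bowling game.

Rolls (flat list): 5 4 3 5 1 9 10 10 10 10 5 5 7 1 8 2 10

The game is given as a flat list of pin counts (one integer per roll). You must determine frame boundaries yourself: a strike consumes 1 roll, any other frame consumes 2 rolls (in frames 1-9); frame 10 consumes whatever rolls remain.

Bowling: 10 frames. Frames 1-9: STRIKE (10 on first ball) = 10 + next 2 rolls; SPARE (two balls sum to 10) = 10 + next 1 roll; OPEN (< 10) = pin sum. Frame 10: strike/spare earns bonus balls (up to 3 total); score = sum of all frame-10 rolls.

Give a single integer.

Answer: 30

Derivation:
Frame 1: OPEN (5+4=9). Cumulative: 9
Frame 2: OPEN (3+5=8). Cumulative: 17
Frame 3: SPARE (1+9=10). 10 + next roll (10) = 20. Cumulative: 37
Frame 4: STRIKE. 10 + next two rolls (10+10) = 30. Cumulative: 67
Frame 5: STRIKE. 10 + next two rolls (10+10) = 30. Cumulative: 97
Frame 6: STRIKE. 10 + next two rolls (10+5) = 25. Cumulative: 122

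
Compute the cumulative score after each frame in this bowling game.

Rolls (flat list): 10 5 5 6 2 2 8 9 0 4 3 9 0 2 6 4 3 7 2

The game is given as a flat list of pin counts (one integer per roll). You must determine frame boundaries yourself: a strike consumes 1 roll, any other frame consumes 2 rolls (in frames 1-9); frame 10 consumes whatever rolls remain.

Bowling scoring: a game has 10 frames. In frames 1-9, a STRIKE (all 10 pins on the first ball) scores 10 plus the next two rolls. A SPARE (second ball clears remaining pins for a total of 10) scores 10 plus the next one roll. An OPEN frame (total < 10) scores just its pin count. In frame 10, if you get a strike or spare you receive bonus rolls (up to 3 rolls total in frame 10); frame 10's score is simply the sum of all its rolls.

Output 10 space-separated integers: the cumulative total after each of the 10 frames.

Answer: 20 36 44 63 72 79 88 96 103 112

Derivation:
Frame 1: STRIKE. 10 + next two rolls (5+5) = 20. Cumulative: 20
Frame 2: SPARE (5+5=10). 10 + next roll (6) = 16. Cumulative: 36
Frame 3: OPEN (6+2=8). Cumulative: 44
Frame 4: SPARE (2+8=10). 10 + next roll (9) = 19. Cumulative: 63
Frame 5: OPEN (9+0=9). Cumulative: 72
Frame 6: OPEN (4+3=7). Cumulative: 79
Frame 7: OPEN (9+0=9). Cumulative: 88
Frame 8: OPEN (2+6=8). Cumulative: 96
Frame 9: OPEN (4+3=7). Cumulative: 103
Frame 10: OPEN. Sum of all frame-10 rolls (7+2) = 9. Cumulative: 112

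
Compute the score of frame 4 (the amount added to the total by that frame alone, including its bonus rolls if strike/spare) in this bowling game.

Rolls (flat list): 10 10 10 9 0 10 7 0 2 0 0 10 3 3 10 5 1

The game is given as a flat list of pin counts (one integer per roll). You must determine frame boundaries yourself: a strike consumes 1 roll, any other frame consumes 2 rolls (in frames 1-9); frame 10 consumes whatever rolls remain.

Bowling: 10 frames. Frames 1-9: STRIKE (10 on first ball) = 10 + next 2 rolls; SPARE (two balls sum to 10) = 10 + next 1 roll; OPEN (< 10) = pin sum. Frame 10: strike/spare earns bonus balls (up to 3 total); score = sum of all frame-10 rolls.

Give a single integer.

Frame 1: STRIKE. 10 + next two rolls (10+10) = 30. Cumulative: 30
Frame 2: STRIKE. 10 + next two rolls (10+9) = 29. Cumulative: 59
Frame 3: STRIKE. 10 + next two rolls (9+0) = 19. Cumulative: 78
Frame 4: OPEN (9+0=9). Cumulative: 87
Frame 5: STRIKE. 10 + next two rolls (7+0) = 17. Cumulative: 104
Frame 6: OPEN (7+0=7). Cumulative: 111

Answer: 9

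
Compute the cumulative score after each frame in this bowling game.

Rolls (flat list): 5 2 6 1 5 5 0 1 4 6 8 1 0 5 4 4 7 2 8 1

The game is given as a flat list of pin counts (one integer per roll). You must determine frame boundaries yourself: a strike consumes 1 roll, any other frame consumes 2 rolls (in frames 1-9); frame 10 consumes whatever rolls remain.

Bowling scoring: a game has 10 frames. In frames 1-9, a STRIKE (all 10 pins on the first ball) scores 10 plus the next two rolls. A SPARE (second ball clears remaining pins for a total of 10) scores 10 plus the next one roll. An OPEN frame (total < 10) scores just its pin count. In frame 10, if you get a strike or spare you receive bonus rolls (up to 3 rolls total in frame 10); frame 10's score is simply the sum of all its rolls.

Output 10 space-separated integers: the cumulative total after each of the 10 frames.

Answer: 7 14 24 25 43 52 57 65 74 83

Derivation:
Frame 1: OPEN (5+2=7). Cumulative: 7
Frame 2: OPEN (6+1=7). Cumulative: 14
Frame 3: SPARE (5+5=10). 10 + next roll (0) = 10. Cumulative: 24
Frame 4: OPEN (0+1=1). Cumulative: 25
Frame 5: SPARE (4+6=10). 10 + next roll (8) = 18. Cumulative: 43
Frame 6: OPEN (8+1=9). Cumulative: 52
Frame 7: OPEN (0+5=5). Cumulative: 57
Frame 8: OPEN (4+4=8). Cumulative: 65
Frame 9: OPEN (7+2=9). Cumulative: 74
Frame 10: OPEN. Sum of all frame-10 rolls (8+1) = 9. Cumulative: 83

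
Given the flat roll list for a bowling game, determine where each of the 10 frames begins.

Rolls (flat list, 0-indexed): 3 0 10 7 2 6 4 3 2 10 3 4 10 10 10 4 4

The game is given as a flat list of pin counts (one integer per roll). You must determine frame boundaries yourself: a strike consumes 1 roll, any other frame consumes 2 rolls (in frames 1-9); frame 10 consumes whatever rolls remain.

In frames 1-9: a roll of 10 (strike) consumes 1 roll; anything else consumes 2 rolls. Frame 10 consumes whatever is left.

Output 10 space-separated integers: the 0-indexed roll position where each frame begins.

Frame 1 starts at roll index 0: rolls=3,0 (sum=3), consumes 2 rolls
Frame 2 starts at roll index 2: roll=10 (strike), consumes 1 roll
Frame 3 starts at roll index 3: rolls=7,2 (sum=9), consumes 2 rolls
Frame 4 starts at roll index 5: rolls=6,4 (sum=10), consumes 2 rolls
Frame 5 starts at roll index 7: rolls=3,2 (sum=5), consumes 2 rolls
Frame 6 starts at roll index 9: roll=10 (strike), consumes 1 roll
Frame 7 starts at roll index 10: rolls=3,4 (sum=7), consumes 2 rolls
Frame 8 starts at roll index 12: roll=10 (strike), consumes 1 roll
Frame 9 starts at roll index 13: roll=10 (strike), consumes 1 roll
Frame 10 starts at roll index 14: 3 remaining rolls

Answer: 0 2 3 5 7 9 10 12 13 14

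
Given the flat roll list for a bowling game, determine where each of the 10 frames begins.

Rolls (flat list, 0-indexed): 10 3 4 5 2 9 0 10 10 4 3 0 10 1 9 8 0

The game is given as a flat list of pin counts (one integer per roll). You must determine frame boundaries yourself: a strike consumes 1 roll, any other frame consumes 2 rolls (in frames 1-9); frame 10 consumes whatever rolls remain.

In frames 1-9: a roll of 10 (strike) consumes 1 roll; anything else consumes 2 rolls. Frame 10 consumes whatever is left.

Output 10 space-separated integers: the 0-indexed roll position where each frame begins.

Answer: 0 1 3 5 7 8 9 11 13 15

Derivation:
Frame 1 starts at roll index 0: roll=10 (strike), consumes 1 roll
Frame 2 starts at roll index 1: rolls=3,4 (sum=7), consumes 2 rolls
Frame 3 starts at roll index 3: rolls=5,2 (sum=7), consumes 2 rolls
Frame 4 starts at roll index 5: rolls=9,0 (sum=9), consumes 2 rolls
Frame 5 starts at roll index 7: roll=10 (strike), consumes 1 roll
Frame 6 starts at roll index 8: roll=10 (strike), consumes 1 roll
Frame 7 starts at roll index 9: rolls=4,3 (sum=7), consumes 2 rolls
Frame 8 starts at roll index 11: rolls=0,10 (sum=10), consumes 2 rolls
Frame 9 starts at roll index 13: rolls=1,9 (sum=10), consumes 2 rolls
Frame 10 starts at roll index 15: 2 remaining rolls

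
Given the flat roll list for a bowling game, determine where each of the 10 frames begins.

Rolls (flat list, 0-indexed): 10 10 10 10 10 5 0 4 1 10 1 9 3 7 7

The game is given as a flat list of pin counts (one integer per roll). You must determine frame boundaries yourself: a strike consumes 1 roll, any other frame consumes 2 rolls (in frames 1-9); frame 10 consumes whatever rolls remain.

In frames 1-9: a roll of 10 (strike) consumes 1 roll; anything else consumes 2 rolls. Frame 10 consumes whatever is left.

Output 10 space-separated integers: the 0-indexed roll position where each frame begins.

Frame 1 starts at roll index 0: roll=10 (strike), consumes 1 roll
Frame 2 starts at roll index 1: roll=10 (strike), consumes 1 roll
Frame 3 starts at roll index 2: roll=10 (strike), consumes 1 roll
Frame 4 starts at roll index 3: roll=10 (strike), consumes 1 roll
Frame 5 starts at roll index 4: roll=10 (strike), consumes 1 roll
Frame 6 starts at roll index 5: rolls=5,0 (sum=5), consumes 2 rolls
Frame 7 starts at roll index 7: rolls=4,1 (sum=5), consumes 2 rolls
Frame 8 starts at roll index 9: roll=10 (strike), consumes 1 roll
Frame 9 starts at roll index 10: rolls=1,9 (sum=10), consumes 2 rolls
Frame 10 starts at roll index 12: 3 remaining rolls

Answer: 0 1 2 3 4 5 7 9 10 12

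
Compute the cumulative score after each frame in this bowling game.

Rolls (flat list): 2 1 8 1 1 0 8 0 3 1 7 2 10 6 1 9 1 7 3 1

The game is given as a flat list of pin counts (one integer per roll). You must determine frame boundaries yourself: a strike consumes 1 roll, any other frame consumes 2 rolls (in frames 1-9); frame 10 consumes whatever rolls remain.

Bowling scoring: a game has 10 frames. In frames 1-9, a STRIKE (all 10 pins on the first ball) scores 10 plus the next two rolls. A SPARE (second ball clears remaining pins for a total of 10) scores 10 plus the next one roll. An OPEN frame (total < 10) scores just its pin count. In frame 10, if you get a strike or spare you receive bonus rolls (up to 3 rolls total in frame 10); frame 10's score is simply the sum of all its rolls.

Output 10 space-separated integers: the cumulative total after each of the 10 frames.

Answer: 3 12 13 21 25 34 51 58 75 86

Derivation:
Frame 1: OPEN (2+1=3). Cumulative: 3
Frame 2: OPEN (8+1=9). Cumulative: 12
Frame 3: OPEN (1+0=1). Cumulative: 13
Frame 4: OPEN (8+0=8). Cumulative: 21
Frame 5: OPEN (3+1=4). Cumulative: 25
Frame 6: OPEN (7+2=9). Cumulative: 34
Frame 7: STRIKE. 10 + next two rolls (6+1) = 17. Cumulative: 51
Frame 8: OPEN (6+1=7). Cumulative: 58
Frame 9: SPARE (9+1=10). 10 + next roll (7) = 17. Cumulative: 75
Frame 10: SPARE. Sum of all frame-10 rolls (7+3+1) = 11. Cumulative: 86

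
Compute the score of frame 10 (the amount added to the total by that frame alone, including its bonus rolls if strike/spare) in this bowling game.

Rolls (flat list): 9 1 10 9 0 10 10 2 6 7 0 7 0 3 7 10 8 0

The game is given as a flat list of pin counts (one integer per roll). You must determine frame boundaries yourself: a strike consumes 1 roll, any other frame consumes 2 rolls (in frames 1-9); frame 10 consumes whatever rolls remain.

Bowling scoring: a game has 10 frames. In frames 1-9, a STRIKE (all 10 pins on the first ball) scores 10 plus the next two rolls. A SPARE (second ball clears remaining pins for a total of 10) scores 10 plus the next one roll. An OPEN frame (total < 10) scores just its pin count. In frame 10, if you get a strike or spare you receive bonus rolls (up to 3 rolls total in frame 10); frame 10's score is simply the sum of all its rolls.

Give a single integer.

Answer: 18

Derivation:
Frame 1: SPARE (9+1=10). 10 + next roll (10) = 20. Cumulative: 20
Frame 2: STRIKE. 10 + next two rolls (9+0) = 19. Cumulative: 39
Frame 3: OPEN (9+0=9). Cumulative: 48
Frame 4: STRIKE. 10 + next two rolls (10+2) = 22. Cumulative: 70
Frame 5: STRIKE. 10 + next two rolls (2+6) = 18. Cumulative: 88
Frame 6: OPEN (2+6=8). Cumulative: 96
Frame 7: OPEN (7+0=7). Cumulative: 103
Frame 8: OPEN (7+0=7). Cumulative: 110
Frame 9: SPARE (3+7=10). 10 + next roll (10) = 20. Cumulative: 130
Frame 10: STRIKE. Sum of all frame-10 rolls (10+8+0) = 18. Cumulative: 148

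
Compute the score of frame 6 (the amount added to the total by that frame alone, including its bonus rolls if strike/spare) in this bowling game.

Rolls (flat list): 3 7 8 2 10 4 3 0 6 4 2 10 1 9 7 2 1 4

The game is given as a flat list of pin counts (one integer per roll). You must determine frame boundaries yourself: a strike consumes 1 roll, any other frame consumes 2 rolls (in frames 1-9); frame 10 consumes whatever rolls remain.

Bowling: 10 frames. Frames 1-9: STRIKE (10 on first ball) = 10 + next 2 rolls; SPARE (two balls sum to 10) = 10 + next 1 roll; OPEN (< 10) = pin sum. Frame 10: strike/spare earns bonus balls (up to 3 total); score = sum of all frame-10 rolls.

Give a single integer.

Frame 1: SPARE (3+7=10). 10 + next roll (8) = 18. Cumulative: 18
Frame 2: SPARE (8+2=10). 10 + next roll (10) = 20. Cumulative: 38
Frame 3: STRIKE. 10 + next two rolls (4+3) = 17. Cumulative: 55
Frame 4: OPEN (4+3=7). Cumulative: 62
Frame 5: OPEN (0+6=6). Cumulative: 68
Frame 6: OPEN (4+2=6). Cumulative: 74
Frame 7: STRIKE. 10 + next two rolls (1+9) = 20. Cumulative: 94
Frame 8: SPARE (1+9=10). 10 + next roll (7) = 17. Cumulative: 111

Answer: 6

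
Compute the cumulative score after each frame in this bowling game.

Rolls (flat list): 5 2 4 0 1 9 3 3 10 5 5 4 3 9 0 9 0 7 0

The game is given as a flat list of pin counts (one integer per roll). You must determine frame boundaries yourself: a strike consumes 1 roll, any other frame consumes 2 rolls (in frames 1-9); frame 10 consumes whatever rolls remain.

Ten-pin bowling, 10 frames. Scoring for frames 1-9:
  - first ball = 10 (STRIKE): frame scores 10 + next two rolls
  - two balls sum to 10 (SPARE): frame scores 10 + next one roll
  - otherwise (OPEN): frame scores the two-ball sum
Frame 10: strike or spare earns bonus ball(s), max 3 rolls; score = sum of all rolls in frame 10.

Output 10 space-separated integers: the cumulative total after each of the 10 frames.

Frame 1: OPEN (5+2=7). Cumulative: 7
Frame 2: OPEN (4+0=4). Cumulative: 11
Frame 3: SPARE (1+9=10). 10 + next roll (3) = 13. Cumulative: 24
Frame 4: OPEN (3+3=6). Cumulative: 30
Frame 5: STRIKE. 10 + next two rolls (5+5) = 20. Cumulative: 50
Frame 6: SPARE (5+5=10). 10 + next roll (4) = 14. Cumulative: 64
Frame 7: OPEN (4+3=7). Cumulative: 71
Frame 8: OPEN (9+0=9). Cumulative: 80
Frame 9: OPEN (9+0=9). Cumulative: 89
Frame 10: OPEN. Sum of all frame-10 rolls (7+0) = 7. Cumulative: 96

Answer: 7 11 24 30 50 64 71 80 89 96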